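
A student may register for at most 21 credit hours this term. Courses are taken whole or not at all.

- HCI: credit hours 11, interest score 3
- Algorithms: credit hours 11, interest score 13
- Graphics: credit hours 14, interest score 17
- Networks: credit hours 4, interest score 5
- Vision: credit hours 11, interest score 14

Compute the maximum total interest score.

22

This is an integer program with binary decision variables.
Take Graphics and Networks: credit hours 14 + 4 = 18 ≤ 21, interest score 17 + 5 = 22.
No other feasible combination does better.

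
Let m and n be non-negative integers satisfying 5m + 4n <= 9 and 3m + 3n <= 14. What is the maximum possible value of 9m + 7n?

Relaxing integrality, the LP optimum is 16.20 at (m,n) = (1.8, 0), which is not an integer point.
(m,n)=(1,1): 5·1+4·1=9≤9, 3·1+3·1=6≤14, objective 16.
(m,n)=(0,2): 5·0+4·2=8≤9, 3·0+3·2=6≤14, objective 14.
The best lattice point is (1,1), giving 16.

16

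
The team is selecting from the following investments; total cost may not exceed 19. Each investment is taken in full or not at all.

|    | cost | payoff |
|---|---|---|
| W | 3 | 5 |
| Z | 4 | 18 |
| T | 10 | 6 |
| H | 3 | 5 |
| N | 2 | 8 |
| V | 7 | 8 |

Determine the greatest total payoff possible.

44

Treat it as a binary knapsack problem.
Take W, Z, H, N, and V: cost 3 + 4 + 3 + 2 + 7 = 19 ≤ 19, payoff 5 + 18 + 5 + 8 + 8 = 44.
No other feasible combination does better.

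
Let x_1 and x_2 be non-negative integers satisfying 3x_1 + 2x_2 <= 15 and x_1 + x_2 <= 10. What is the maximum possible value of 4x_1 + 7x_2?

The continuous relaxation peaks at (0, 7.5) with value 52.50; rounding to a feasible lattice point costs some objective.
(x_1,x_2)=(0,7): 3·0+2·7=14≤15, 1·0+1·7=7≤10, objective 49.
(x_1,x_2)=(1,6): 3·1+2·6=15≤15, 1·1+1·6=7≤10, objective 46.
(x_1,x_2)=(0,6): 3·0+2·6=12≤15, 1·0+1·6=6≤10, objective 42.
The best lattice point is (0,7), giving 49.

49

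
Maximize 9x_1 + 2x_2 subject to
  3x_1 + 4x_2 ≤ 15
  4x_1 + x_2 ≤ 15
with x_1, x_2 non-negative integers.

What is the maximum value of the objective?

29

Relaxing integrality, the LP optimum is 33.75 at (x_1,x_2) = (3.75, 0), which is not an integer point.
(x_1,x_2)=(3,1): 3·3+4·1=13≤15, 4·3+1·1=13≤15, objective 29.
(x_1,x_2)=(3,0): 3·3+4·0=9≤15, 4·3+1·0=12≤15, objective 27.
Maximum is 29 at (x_1,x_2)=(3,1).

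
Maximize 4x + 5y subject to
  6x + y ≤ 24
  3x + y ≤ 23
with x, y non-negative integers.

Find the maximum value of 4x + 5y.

115

(x,y)=(0,23): 6·0+1·23=23≤24, 3·0+1·23=23≤23, objective 115.
(x,y)=(0,22): 6·0+1·22=22≤24, 3·0+1·22=22≤23, objective 110.
No feasible integer point exceeds 115.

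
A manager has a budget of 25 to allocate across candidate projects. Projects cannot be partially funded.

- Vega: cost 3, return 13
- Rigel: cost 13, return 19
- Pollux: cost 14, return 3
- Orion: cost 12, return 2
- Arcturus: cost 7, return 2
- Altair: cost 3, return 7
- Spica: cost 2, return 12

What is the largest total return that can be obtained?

51

Allowing fractional choices, the relaxed optimum would be about 52.1, but projects are indivisible.
Vega + Rigel + Altair + Spica: cost 3 + 13 + 3 + 2 = 21 ≤ 25, return 13 + 19 + 7 + 12 = 51.
Vega + Rigel + Arcturus + Spica: cost 3 + 13 + 7 + 2 = 25 ≤ 25, return 13 + 19 + 2 + 12 = 46.
Best is Vega, Rigel, Altair, and Spica with total return 51.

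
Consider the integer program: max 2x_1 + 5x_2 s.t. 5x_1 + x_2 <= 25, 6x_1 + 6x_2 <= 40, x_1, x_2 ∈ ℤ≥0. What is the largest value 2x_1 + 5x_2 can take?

30

Relaxing integrality, the LP optimum is 33.33 at (x_1,x_2) = (0, 6.67), which is not an integer point.
(x_1,x_2)=(0,6) is feasible, giving 30.
(x_1,x_2)=(1,5) is feasible, giving 27.
(x_1,x_2)=(0,5) is feasible, giving 25.
No feasible integer point exceeds 30.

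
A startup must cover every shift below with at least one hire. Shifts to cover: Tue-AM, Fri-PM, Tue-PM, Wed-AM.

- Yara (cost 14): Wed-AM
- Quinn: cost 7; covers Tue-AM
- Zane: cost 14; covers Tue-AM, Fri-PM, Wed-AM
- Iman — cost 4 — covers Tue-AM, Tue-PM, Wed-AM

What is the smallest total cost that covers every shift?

18

This is an integer covering problem.
Choose Zane and Iman: together they cover Tue-AM, Fri-PM, Tue-PM, Wed-AM — every shift.
Total cost: 14 + 4 = 18.
No cover costs less than 18.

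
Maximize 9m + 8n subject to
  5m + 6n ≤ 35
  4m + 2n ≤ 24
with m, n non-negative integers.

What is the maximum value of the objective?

54

Relaxing integrality, the LP optimum is 59.00 at (m,n) = (5.29, 1.43), which is not an integer point.
(m,n)=(6,0): 5·6+6·0=30≤35, 4·6+2·0=24≤24, objective 54.
(m,n)=(5,1): 5·5+6·1=31≤35, 4·5+2·1=22≤24, objective 53.
(m,n)=(4,2): 5·4+6·2=32≤35, 4·4+2·2=20≤24, objective 52.
Maximum is 54 at (m,n)=(6,0).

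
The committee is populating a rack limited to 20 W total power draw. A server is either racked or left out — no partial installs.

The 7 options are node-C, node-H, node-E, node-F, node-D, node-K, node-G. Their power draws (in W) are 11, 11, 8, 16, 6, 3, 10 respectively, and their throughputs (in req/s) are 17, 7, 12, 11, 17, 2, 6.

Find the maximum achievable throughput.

Take node-C, node-D, and node-K: power draw 11 + 6 + 3 = 20 ≤ 20, throughput 17 + 17 + 2 = 36.
No other feasible combination does better.

36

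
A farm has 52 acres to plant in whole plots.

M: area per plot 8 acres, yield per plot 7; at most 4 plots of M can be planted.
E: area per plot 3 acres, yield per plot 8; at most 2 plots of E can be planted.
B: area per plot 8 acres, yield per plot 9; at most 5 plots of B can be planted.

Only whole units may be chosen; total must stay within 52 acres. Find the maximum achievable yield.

61

E has the best ratio (8/3); taking only E gives at most 2×8 = 16 (stopped by the supply cap of 2).
Mixing does better — 2×E and 5×B: area 46 ≤ 52, yield 2·8 + 5·9 = 61.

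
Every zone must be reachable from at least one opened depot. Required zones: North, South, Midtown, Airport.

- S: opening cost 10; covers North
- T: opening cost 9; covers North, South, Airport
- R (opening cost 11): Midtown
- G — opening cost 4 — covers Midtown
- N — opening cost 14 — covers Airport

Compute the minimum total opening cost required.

13

Choose T and G: together they cover North, South, Midtown, Airport — every zone.
Total opening cost: 9 + 4 = 13.
No cover costs less than 13.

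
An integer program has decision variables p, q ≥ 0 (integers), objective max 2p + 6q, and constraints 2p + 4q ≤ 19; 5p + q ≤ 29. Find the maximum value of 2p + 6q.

(p,q)=(1,4) is feasible, giving 26.
(p,q)=(0,4) is feasible, giving 24.
No feasible integer point exceeds 26.

26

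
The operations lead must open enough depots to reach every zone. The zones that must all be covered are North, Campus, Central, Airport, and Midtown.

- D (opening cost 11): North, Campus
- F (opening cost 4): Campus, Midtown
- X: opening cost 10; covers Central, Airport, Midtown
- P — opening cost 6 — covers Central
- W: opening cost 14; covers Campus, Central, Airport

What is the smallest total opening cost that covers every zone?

21

This is an integer covering problem.
The greedy cost-per-new-zone heuristic would pick F, X, and D for 25, but a cheaper cover exists.
Choose D and X: together they cover North, Campus, Central, Airport, Midtown — every zone.
Total opening cost: 11 + 10 = 21.
No cover costs less than 21.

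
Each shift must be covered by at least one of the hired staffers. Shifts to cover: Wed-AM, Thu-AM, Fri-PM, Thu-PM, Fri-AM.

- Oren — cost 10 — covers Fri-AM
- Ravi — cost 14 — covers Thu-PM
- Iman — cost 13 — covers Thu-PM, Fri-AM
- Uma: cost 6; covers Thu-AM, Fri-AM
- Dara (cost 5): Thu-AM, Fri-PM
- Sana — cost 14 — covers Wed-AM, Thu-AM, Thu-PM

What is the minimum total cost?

This is a weighted set-cover instance.
Choose Uma, Dara, and Sana: together they cover Wed-AM, Thu-AM, Fri-PM, Thu-PM, Fri-AM — every shift.
Total cost: 6 + 5 + 14 = 25.
No cover costs less than 25.

25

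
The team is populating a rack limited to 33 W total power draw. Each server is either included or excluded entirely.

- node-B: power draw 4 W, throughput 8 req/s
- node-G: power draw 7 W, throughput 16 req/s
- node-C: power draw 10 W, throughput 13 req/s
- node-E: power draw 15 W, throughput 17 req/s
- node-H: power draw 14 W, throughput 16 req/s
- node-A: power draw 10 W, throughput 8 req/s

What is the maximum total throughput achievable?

Allowing fractional choices, the relaxed optimum would be about 50.7, but servers are indivisible.
node-G + node-C + node-H: power draw 7 + 10 + 14 = 31 ≤ 33, throughput 16 + 13 + 16 = 45.
node-G + node-C + node-E: power draw 7 + 10 + 15 = 32 ≤ 33, throughput 16 + 13 + 17 = 46.
Best is node-G, node-C, and node-E with total throughput 46.

46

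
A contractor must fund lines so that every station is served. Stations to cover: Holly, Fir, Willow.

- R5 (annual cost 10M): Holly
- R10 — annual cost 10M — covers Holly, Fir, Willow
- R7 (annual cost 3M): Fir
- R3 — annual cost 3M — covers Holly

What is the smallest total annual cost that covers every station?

10

The greedy cost-per-new-station heuristic would pick R7, R3, and R10 for 16, but a cheaper cover exists.
R10 alone covers Holly, Fir, Willow — every station.
Total annual cost: 10.
No cover costs less than 10.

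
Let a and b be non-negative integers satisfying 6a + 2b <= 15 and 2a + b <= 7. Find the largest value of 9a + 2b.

20

(a,b)=(2,1): 6·2+2·1=14≤15, 2·2+1·1=5≤7, objective 20.
(a,b)=(2,0): 6·2+2·0=12≤15, 2·2+1·0=4≤7, objective 18.
(a,b)=(1,2): 6·1+2·2=10≤15, 2·1+1·2=4≤7, objective 13.
The best lattice point is (2,1), giving 20.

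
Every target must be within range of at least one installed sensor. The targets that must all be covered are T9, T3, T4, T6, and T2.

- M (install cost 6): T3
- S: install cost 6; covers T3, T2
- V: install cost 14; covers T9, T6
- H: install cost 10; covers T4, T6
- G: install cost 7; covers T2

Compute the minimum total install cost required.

30

Choose S, V, and H: together they cover T9, T3, T4, T6, T2 — every target.
Total install cost: 6 + 14 + 10 = 30.
No cover costs less than 30.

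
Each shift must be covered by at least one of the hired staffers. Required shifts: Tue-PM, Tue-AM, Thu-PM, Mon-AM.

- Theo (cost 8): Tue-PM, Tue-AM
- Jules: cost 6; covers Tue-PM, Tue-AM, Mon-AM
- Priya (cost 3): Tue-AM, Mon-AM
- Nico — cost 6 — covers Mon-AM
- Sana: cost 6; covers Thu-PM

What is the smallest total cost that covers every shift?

12

The greedy cost-per-new-shift heuristic would pick Priya, Jules, and Sana for 15, but a cheaper cover exists.
Choose Jules and Sana: together they cover Tue-PM, Tue-AM, Thu-PM, Mon-AM — every shift.
Total cost: 6 + 6 = 12.
No cover costs less than 12.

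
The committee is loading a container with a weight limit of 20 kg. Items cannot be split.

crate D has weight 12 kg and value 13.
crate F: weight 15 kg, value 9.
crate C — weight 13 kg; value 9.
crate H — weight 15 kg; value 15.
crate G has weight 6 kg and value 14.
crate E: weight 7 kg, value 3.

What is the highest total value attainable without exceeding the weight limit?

27

crate D + crate G: weight 12 + 6 = 18 ≤ 20, value 13 + 14 = 27.
crate G + crate E: weight 6 + 7 = 13 ≤ 20, value 14 + 3 = 17.
crate C + crate G: weight 13 + 6 = 19 ≤ 20, value 9 + 14 = 23.
Best is crate D and crate G with total value 27.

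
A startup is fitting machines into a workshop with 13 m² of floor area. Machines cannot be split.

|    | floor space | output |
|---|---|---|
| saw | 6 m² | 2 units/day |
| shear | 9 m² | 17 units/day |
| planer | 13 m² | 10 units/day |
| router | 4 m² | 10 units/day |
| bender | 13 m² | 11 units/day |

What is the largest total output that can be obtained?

27

saw + router: floor space 6 + 4 = 10 ≤ 13, output 2 + 10 = 12.
shear: floor space 9 ≤ 13, output 17.
shear + router: floor space 9 + 4 = 13 ≤ 13, output 17 + 10 = 27.
Best is shear and router with total output 27.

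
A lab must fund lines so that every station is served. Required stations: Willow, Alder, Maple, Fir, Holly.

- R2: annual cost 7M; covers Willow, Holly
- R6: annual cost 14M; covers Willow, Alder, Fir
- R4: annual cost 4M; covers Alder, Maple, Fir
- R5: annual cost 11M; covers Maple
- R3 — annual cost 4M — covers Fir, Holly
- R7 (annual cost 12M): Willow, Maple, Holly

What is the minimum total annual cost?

This is an integer covering problem.
Choose R2 and R4: together they cover Willow, Alder, Maple, Fir, Holly — every station.
Total annual cost: 7 + 4 = 11.
No cover costs less than 11.

11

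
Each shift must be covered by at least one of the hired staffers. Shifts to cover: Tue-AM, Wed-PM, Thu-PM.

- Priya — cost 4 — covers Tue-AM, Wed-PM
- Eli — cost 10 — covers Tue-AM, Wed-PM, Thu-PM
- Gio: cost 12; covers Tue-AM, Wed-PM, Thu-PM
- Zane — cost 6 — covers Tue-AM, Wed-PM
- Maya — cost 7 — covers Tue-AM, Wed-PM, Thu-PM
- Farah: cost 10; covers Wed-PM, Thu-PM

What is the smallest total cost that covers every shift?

7

The greedy cost-per-new-shift heuristic would pick Priya and Maya for 11, but a cheaper cover exists.
Maya alone covers Tue-AM, Wed-PM, Thu-PM — every shift.
Total cost: 7.
No cover costs less than 7.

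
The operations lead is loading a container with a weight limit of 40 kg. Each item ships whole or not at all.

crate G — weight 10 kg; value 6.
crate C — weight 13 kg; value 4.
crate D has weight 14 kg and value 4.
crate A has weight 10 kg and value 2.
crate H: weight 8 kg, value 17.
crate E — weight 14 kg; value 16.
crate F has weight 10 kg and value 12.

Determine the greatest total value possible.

45

Allowing fractional choices, the relaxed optimum would be about 49.8, but items are indivisible.
crate C + crate H + crate E: weight 13 + 8 + 14 = 35 ≤ 40, value 4 + 17 + 16 = 37.
crate H + crate E + crate F: weight 8 + 14 + 10 = 32 ≤ 40, value 17 + 16 + 12 = 45.
crate G + crate H + crate E: weight 10 + 8 + 14 = 32 ≤ 40, value 6 + 17 + 16 = 39.
Best is crate H, crate E, and crate F with total value 45.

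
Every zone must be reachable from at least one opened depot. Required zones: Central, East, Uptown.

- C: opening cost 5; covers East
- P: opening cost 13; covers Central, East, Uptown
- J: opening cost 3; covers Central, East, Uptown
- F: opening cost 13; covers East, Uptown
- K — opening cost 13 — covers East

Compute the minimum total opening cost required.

J alone covers Central, East, Uptown — every zone.
Total opening cost: 3.
No cover costs less than 3.

3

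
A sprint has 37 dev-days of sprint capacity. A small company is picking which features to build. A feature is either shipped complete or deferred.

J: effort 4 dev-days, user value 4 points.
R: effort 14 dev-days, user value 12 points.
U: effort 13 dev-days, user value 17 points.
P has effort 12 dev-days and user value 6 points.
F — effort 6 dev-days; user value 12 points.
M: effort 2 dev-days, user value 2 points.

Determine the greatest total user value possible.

45

Treat it as a binary knapsack problem.
Allowing fractional choices, the relaxed optimum would be about 45.3, but features are indivisible.
J + R + U + F: effort 4 + 14 + 13 + 6 = 37 ≤ 37, user value 4 + 12 + 17 + 12 = 45.
R + U + F + M: effort 14 + 13 + 6 + 2 = 35 ≤ 37, user value 12 + 17 + 12 + 2 = 43.
Best is J, R, U, and F with total user value 45.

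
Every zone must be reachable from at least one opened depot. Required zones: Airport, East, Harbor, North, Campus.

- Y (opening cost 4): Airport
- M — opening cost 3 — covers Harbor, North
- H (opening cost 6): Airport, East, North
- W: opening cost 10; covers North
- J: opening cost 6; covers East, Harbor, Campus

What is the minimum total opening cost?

12

The greedy cost-per-new-zone heuristic would pick M, H, and J for 15, but a cheaper cover exists.
Choose H and J: together they cover Airport, East, Harbor, North, Campus — every zone.
Total opening cost: 6 + 6 = 12.
No cover costs less than 12.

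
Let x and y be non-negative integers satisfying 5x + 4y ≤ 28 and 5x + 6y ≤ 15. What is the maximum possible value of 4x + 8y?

(x,y)=(0,2): 5·0+4·2=8≤28, 5·0+6·2=12≤15, objective 16.
(x,y)=(1,1): 5·1+4·1=9≤28, 5·1+6·1=11≤15, objective 12.
(x,y)=(0,1): 5·0+4·1=4≤28, 5·0+6·1=6≤15, objective 8.
Maximum is 16 at (x,y)=(0,2).

16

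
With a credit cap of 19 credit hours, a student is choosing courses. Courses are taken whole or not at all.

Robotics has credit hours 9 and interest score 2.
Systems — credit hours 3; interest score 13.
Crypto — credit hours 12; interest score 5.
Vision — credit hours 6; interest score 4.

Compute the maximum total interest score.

19

Systems + Crypto: credit hours 3 + 12 = 15 ≤ 19, interest score 13 + 5 = 18.
Robotics + Systems + Vision: credit hours 9 + 3 + 6 = 18 ≤ 19, interest score 2 + 13 + 4 = 19.
Systems + Vision: credit hours 3 + 6 = 9 ≤ 19, interest score 13 + 4 = 17.
Best is Robotics, Systems, and Vision with total interest score 19.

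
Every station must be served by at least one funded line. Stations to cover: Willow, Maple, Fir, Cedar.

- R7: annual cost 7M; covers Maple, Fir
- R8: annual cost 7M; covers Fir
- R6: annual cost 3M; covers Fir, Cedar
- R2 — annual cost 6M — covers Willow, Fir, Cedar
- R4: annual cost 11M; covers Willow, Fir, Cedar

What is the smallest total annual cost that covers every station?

Choose R7 and R2: together they cover Willow, Maple, Fir, Cedar — every station.
Total annual cost: 7 + 6 = 13.

13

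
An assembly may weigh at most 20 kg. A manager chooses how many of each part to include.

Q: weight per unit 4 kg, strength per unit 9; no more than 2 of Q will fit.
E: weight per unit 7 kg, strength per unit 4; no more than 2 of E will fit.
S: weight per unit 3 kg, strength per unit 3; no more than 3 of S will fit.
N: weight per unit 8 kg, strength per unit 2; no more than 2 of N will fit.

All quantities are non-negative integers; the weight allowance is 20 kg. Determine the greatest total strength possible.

Q has the best ratio (9/4); taking only Q gives at most 2×9 = 18 (stopped by the supply cap of 2).
Mixing does better — 2×Q and 3×S: weight 17 ≤ 20, strength 2·9 + 3·3 = 27.

27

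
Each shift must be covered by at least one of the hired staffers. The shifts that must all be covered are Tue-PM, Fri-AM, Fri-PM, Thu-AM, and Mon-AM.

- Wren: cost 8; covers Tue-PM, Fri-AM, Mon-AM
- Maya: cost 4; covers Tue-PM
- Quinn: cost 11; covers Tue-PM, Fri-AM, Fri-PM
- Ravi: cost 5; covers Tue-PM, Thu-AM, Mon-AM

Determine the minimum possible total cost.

This is an integer covering problem.
Choose Quinn and Ravi: together they cover Tue-PM, Fri-AM, Fri-PM, Thu-AM, Mon-AM — every shift.
Total cost: 11 + 5 = 16.
No cover costs less than 16.

16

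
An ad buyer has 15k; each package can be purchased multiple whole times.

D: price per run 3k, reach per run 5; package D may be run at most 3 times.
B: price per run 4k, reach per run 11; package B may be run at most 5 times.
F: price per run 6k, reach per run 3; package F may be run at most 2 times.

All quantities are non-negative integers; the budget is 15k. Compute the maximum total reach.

This is a bounded integer knapsack.
1×D and 3×B: price 15 ≤ 15, reach 1·5 + 3·11 = 38.
3×B: price 12 ≤ 15, reach 3·11 = 33.
Best is 38.

38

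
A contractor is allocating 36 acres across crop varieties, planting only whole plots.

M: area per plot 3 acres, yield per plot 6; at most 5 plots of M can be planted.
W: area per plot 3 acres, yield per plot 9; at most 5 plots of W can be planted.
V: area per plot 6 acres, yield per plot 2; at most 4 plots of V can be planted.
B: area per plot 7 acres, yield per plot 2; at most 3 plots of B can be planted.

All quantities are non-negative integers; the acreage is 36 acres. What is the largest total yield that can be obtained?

77

W has the best ratio (9/3); taking only W gives at most 5×9 = 45 (stopped by the supply cap of 5).
Mixing does better — 5×M, 5×W, and 1×V: area 36 ≤ 36, yield 5·6 + 5·9 + 1·2 = 77.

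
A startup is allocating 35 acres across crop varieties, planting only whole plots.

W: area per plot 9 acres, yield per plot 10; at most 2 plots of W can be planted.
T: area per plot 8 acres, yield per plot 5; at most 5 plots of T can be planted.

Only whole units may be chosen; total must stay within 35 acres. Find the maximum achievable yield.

30

W has the best ratio (10/9); taking only W gives at most 2×10 = 20 (stopped by the supply cap of 2).
Mixing does better — 2×W and 2×T: area 34 ≤ 35, yield 2·10 + 2·5 = 30.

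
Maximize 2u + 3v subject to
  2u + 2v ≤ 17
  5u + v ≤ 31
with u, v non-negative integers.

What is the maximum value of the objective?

(u,v)=(0,8) is feasible, giving 24.
(u,v)=(1,7) is feasible, giving 23.
(u,v)=(0,7) is feasible, giving 21.
No feasible integer point exceeds 24.

24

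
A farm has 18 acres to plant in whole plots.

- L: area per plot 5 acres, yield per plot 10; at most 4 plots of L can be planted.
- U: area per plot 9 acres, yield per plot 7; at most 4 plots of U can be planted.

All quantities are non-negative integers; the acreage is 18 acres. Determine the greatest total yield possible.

This is a bounded integer knapsack.
2×L: area 10 ≤ 18, yield 2·10 = 20.
3×L: area 15 ≤ 18, yield 3·10 = 30.
Best is 30.

30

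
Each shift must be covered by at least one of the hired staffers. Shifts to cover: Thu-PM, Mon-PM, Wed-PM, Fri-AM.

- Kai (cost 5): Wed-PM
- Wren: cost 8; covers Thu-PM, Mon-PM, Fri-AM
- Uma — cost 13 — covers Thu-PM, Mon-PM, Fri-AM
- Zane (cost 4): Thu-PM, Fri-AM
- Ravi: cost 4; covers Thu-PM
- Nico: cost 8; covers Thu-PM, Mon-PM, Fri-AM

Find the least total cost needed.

13

The greedy cost-per-new-shift heuristic would pick Zane, Kai, and Wren for 17, but a cheaper cover exists.
Choose Kai and Wren: together they cover Thu-PM, Mon-PM, Wed-PM, Fri-AM — every shift.
Total cost: 5 + 8 = 13.
No cover costs less than 13.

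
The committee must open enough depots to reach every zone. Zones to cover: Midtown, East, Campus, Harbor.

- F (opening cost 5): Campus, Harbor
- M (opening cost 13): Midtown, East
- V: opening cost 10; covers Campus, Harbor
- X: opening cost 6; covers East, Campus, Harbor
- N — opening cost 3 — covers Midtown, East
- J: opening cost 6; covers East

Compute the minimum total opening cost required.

This is an integer covering problem.
Choose F and N: together they cover Midtown, East, Campus, Harbor — every zone.
Total opening cost: 5 + 3 = 8.

8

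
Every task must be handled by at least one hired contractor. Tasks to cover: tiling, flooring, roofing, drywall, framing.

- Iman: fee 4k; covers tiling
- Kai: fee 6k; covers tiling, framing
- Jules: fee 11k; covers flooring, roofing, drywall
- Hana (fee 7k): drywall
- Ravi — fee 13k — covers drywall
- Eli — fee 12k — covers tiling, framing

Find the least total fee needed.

Choose Kai and Jules: together they cover tiling, flooring, roofing, drywall, framing — every task.
Total fee: 6 + 11 = 17.

17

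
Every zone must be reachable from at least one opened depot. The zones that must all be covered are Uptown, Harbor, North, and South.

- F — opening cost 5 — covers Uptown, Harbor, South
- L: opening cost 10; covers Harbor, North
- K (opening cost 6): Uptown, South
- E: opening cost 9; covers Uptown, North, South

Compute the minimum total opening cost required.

Choose F and E: together they cover Uptown, Harbor, North, South — every zone.
Total opening cost: 5 + 9 = 14.
No cover costs less than 14.

14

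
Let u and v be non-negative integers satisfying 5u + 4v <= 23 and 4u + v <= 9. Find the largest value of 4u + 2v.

12

Relaxing integrality, the LP optimum is 13.27 at (u,v) = (1.18, 4.27), which is not an integer point.
(u,v)=(1,4) is feasible, giving 12.
(u,v)=(0,5) is feasible, giving 10.
(u,v)=(1,3) is feasible, giving 10.
Maximum is 12 at (u,v)=(1,4).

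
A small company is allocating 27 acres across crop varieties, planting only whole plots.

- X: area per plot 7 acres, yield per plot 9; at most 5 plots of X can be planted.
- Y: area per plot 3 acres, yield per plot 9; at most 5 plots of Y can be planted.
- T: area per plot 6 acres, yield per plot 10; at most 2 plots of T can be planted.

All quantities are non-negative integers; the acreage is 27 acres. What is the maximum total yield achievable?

This is a bounded integer knapsack.
Take 5×Y and 2×T: area 27 ≤ 27, yield 5·9 + 2·10 = 65.
Y has the best ratio (9/3) and is taken to its limit of 5; remaining capacity is filled optimally with the others.

65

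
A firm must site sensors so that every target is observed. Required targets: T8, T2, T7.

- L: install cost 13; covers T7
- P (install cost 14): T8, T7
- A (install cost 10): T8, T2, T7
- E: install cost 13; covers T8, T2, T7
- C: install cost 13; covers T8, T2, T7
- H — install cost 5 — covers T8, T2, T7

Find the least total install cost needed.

This is an integer covering problem.
H alone covers T8, T2, T7 — every target.
Total install cost: 5.
No cover costs less than 5.

5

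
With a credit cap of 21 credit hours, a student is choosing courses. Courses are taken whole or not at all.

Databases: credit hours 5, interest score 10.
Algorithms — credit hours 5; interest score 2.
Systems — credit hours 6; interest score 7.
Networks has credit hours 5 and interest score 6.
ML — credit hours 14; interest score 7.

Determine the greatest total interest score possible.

25

Allowing fractional choices, the relaxed optimum would be about 25.5, but courses are indivisible.
Databases + Algorithms + Systems: credit hours 5 + 5 + 6 = 16 ≤ 21, interest score 10 + 2 + 7 = 19.
Databases + Systems + Networks: credit hours 5 + 6 + 5 = 16 ≤ 21, interest score 10 + 7 + 6 = 23.
Databases + Algorithms + Systems + Networks: credit hours 5 + 5 + 6 + 5 = 21 ≤ 21, interest score 10 + 2 + 7 + 6 = 25.
Best is Databases, Algorithms, Systems, and Networks with total interest score 25.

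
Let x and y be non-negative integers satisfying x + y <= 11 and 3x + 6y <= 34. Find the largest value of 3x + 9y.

48

The continuous relaxation peaks at (0, 5.67) with value 51.00; rounding to a feasible lattice point costs some objective.
(x,y)=(1,5): 1·1+1·5=6≤11, 3·1+6·5=33≤34, objective 48.
(x,y)=(0,5): 1·0+1·5=5≤11, 3·0+6·5=30≤34, objective 45.
(x,y)=(2,4): 1·2+1·4=6≤11, 3·2+6·4=30≤34, objective 42.
No feasible integer point exceeds 48.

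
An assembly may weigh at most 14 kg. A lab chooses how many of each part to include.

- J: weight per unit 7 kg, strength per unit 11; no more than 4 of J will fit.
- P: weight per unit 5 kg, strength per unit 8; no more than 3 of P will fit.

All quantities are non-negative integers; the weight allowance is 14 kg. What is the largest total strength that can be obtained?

22

P has the best ratio (8/5); taking only P gives at most 2×8 = 16 (stopped by the weight limit).
Mixing does better — 2×J: weight 14 ≤ 14, strength 2·11 = 22.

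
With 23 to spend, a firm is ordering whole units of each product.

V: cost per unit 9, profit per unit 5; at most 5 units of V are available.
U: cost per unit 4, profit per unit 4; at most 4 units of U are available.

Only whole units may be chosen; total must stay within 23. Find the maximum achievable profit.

This is a bounded integer knapsack.
U has the best ratio (4/4); taking only U gives at most 4×4 = 16 (stopped by the supply cap of 4).
Mixing does better — 1×V and 3×U: cost 21 ≤ 23, profit 1·5 + 3·4 = 17.

17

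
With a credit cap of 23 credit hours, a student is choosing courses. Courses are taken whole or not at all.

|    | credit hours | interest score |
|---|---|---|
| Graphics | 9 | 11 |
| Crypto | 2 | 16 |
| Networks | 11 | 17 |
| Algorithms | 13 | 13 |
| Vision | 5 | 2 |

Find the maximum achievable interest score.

Treat it as a binary knapsack problem.
Allowing fractional choices, the relaxed optimum would be about 45.0, but courses are indivisible.
Crypto + Networks + Vision: credit hours 2 + 11 + 5 = 18 ≤ 23, interest score 16 + 17 + 2 = 35.
Graphics + Crypto + Networks: credit hours 9 + 2 + 11 = 22 ≤ 23, interest score 11 + 16 + 17 = 44.
Crypto + Networks: credit hours 2 + 11 = 13 ≤ 23, interest score 16 + 17 = 33.
Best is Graphics, Crypto, and Networks with total interest score 44.

44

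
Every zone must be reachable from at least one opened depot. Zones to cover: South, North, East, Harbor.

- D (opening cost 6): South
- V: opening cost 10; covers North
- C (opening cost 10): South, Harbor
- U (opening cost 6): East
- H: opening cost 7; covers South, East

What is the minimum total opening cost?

The greedy cost-per-new-zone heuristic would pick H, V, and C for 27, but a cheaper cover exists.
Choose V, C, and U: together they cover South, North, East, Harbor — every zone.
Total opening cost: 10 + 10 + 6 = 26.
No cover costs less than 26.

26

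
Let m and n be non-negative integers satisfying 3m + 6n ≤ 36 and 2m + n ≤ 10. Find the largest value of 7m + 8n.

54

(m,n)=(2,5): 3·2+6·5=36≤36, 2·2+1·5=9≤10, objective 54.
(m,n)=(3,4): 3·3+6·4=33≤36, 2·3+1·4=10≤10, objective 53.
(m,n)=(1,5): 3·1+6·5=33≤36, 2·1+1·5=7≤10, objective 47.
(m,n)=(2,4): 3·2+6·4=30≤36, 2·2+1·4=8≤10, objective 46.
The best lattice point is (2,5), giving 54.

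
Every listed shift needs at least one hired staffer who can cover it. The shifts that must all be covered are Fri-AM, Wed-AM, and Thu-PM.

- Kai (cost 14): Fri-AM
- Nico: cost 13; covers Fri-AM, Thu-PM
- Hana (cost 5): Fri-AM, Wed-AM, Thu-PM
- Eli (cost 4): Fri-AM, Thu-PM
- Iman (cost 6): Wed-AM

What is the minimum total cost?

5

Hana alone covers Fri-AM, Wed-AM, Thu-PM — every shift.
Total cost: 5.
No cover costs less than 5.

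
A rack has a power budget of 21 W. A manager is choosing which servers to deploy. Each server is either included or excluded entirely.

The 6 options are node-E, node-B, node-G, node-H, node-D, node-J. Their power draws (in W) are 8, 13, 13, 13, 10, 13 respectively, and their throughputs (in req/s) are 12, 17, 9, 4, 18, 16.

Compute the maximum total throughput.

This is an integer program with binary decision variables.
node-E + node-B: power draw 8 + 13 = 21 ≤ 21, throughput 12 + 17 = 29.
node-E + node-D: power draw 8 + 10 = 18 ≤ 21, throughput 12 + 18 = 30.
Best is node-E and node-D with total throughput 30.

30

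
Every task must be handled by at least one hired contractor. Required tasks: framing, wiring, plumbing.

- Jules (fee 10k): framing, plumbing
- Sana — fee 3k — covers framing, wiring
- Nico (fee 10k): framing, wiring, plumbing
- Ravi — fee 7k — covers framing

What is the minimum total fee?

The greedy cost-per-new-task heuristic would pick Sana and Jules for 13, but a cheaper cover exists.
Nico alone covers framing, wiring, plumbing — every task.
Total fee: 10.
No cover costs less than 10.

10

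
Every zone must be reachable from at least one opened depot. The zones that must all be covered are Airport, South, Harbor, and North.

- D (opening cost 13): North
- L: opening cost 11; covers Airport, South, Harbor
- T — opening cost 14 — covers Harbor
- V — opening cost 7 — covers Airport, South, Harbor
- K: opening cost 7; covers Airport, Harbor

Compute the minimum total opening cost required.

Choose D and V: together they cover Airport, South, Harbor, North — every zone.
Total opening cost: 13 + 7 = 20.
No cover costs less than 20.

20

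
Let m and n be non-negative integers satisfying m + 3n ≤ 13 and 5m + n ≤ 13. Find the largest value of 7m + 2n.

20

The continuous relaxation peaks at (1.86, 3.71) with value 20.43; rounding to a feasible lattice point costs some objective.
(m,n)=(2,3): 1·2+3·3=11≤13, 5·2+1·3=13≤13, objective 20.
(m,n)=(2,2): 1·2+3·2=8≤13, 5·2+1·2=12≤13, objective 18.
Maximum is 20 at (m,n)=(2,3).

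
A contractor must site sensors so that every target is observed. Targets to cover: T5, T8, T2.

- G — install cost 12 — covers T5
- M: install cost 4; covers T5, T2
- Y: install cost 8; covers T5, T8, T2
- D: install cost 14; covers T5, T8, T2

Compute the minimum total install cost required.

This is a weighted set-cover instance.
The greedy cost-per-new-target heuristic would pick M and Y for 12, but a cheaper cover exists.
Y alone covers T5, T8, T2 — every target.
Total install cost: 8.
No cover costs less than 8.

8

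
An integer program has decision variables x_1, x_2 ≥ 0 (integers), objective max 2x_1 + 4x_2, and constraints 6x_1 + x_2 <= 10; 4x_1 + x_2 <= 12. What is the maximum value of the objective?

(x_1,x_2)=(0,10): 6·0+1·10=10≤10, 4·0+1·10=10≤12, objective 40.
(x_1,x_2)=(0,9): 6·0+1·9=9≤10, 4·0+1·9=9≤12, objective 36.
The best lattice point is (0,10), giving 40.

40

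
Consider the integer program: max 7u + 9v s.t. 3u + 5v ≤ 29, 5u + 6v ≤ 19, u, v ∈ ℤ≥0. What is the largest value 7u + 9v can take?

27

Relaxing integrality, the LP optimum is 28.50 at (u,v) = (0, 3.17), which is not an integer point.
(u,v)=(0,3): 3·0+5·3=15≤29, 5·0+6·3=18≤19, objective 27.
(u,v)=(1,2): 3·1+5·2=13≤29, 5·1+6·2=17≤19, objective 25.
(u,v)=(0,2): 3·0+5·2=10≤29, 5·0+6·2=12≤19, objective 18.
Maximum is 27 at (u,v)=(0,3).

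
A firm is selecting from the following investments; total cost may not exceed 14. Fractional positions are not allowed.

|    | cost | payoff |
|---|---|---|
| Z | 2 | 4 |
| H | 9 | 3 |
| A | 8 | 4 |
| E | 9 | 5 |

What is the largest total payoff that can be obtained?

Allowing fractional choices, the relaxed optimum would be about 10.5, but investments are indivisible.
Z + A: cost 2 + 8 = 10 ≤ 14, payoff 4 + 4 = 8.
Z + E: cost 2 + 9 = 11 ≤ 14, payoff 4 + 5 = 9.
Best is Z and E with total payoff 9.

9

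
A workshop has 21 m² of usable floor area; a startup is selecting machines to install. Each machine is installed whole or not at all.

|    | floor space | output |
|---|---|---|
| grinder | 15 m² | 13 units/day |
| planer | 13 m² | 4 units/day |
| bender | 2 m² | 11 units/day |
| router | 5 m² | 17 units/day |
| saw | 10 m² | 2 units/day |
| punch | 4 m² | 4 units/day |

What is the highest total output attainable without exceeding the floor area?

Treat it as a binary knapsack problem.
bender + router + punch: floor space 2 + 5 + 4 = 11 ≤ 21, output 11 + 17 + 4 = 32.
bender + router + saw + punch: floor space 2 + 5 + 10 + 4 = 21 ≤ 21, output 11 + 17 + 2 + 4 = 34.
planer + bender + router: floor space 13 + 2 + 5 = 20 ≤ 21, output 4 + 11 + 17 = 32.
Best is bender, router, saw, and punch with total output 34.

34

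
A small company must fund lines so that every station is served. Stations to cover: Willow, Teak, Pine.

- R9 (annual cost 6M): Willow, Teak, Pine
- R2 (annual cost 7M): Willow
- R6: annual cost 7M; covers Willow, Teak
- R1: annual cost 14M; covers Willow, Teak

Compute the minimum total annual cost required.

6

R9 alone covers Willow, Teak, Pine — every station.
Total annual cost: 6.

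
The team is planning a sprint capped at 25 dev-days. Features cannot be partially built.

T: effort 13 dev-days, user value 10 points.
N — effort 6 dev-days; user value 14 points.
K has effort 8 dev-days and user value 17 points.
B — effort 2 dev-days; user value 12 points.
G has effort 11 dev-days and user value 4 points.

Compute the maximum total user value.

43

Allowing fractional choices, the relaxed optimum would be about 49.9, but features are indivisible.
T + K + B: effort 13 + 8 + 2 = 23 ≤ 25, user value 10 + 17 + 12 = 39.
N + K + B: effort 6 + 8 + 2 = 16 ≤ 25, user value 14 + 17 + 12 = 43.
T + N + B: effort 13 + 6 + 2 = 21 ≤ 25, user value 10 + 14 + 12 = 36.
Best is N, K, and B with total user value 43.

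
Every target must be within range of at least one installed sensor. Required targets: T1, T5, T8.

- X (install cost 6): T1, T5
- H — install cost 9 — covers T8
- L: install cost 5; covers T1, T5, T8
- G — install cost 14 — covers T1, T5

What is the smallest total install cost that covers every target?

5

This is a weighted set-cover instance.
L alone covers T1, T5, T8 — every target.
Total install cost: 5.
No cover costs less than 5.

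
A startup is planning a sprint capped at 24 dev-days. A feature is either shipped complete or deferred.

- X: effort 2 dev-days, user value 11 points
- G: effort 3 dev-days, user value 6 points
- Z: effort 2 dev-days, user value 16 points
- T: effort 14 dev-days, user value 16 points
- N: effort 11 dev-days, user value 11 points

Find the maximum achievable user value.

Take X, G, Z, and T: effort 2 + 3 + 2 + 14 = 21 ≤ 24, user value 11 + 6 + 16 + 16 = 49.
No other feasible combination does better.

49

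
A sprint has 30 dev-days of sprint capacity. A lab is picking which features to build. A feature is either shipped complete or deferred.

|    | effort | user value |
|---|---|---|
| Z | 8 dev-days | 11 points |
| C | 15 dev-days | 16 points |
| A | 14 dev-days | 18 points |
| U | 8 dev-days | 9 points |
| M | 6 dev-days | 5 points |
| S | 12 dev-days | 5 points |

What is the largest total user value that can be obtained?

Take Z, A, and U: effort 8 + 14 + 8 = 30 ≤ 30, user value 11 + 18 + 9 = 38.
No other feasible combination does better.

38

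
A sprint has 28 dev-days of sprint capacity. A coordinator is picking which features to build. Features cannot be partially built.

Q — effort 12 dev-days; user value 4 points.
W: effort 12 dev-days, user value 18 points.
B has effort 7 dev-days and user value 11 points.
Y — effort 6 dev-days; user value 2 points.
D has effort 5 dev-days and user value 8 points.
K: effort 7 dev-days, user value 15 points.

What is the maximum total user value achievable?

Take W, B, and K: effort 12 + 7 + 7 = 26 ≤ 28, user value 18 + 11 + 15 = 44.
No other feasible combination does better.

44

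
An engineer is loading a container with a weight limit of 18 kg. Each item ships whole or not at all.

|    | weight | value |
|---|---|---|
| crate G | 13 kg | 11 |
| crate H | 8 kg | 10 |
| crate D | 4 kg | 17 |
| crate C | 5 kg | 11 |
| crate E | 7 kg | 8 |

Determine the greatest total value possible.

Take crate H, crate D, and crate C: weight 8 + 4 + 5 = 17 ≤ 18, value 10 + 17 + 11 = 38.
No other feasible combination does better.

38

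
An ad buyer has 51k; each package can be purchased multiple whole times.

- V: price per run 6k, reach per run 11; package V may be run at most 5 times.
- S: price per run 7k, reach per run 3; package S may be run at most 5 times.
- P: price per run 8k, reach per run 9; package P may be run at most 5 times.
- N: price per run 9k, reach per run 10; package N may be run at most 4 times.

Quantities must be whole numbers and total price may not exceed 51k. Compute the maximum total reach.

75

Take 5×V and 2×N: price 48 ≤ 51, reach 5·11 + 2·10 = 75.
V has the best ratio (11/6) and is taken to its limit of 5; remaining capacity is filled optimally with the others.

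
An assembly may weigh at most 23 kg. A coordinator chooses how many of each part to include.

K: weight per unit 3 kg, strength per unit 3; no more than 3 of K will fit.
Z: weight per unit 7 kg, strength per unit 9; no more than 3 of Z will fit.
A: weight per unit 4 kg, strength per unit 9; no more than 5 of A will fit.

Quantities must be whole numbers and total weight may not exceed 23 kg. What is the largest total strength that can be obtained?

5×A: weight 20 ≤ 23, strength 5·9 = 45.
1×K and 5×A: weight 23 ≤ 23, strength 1·3 + 5·9 = 48.
Best is 48.

48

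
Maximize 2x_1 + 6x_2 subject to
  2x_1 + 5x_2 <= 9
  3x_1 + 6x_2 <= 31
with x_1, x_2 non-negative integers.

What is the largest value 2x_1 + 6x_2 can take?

10

(x_1,x_2)=(2,1) is feasible, giving 10.
(x_1,x_2)=(1,1) is feasible, giving 8.
No feasible integer point exceeds 10.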